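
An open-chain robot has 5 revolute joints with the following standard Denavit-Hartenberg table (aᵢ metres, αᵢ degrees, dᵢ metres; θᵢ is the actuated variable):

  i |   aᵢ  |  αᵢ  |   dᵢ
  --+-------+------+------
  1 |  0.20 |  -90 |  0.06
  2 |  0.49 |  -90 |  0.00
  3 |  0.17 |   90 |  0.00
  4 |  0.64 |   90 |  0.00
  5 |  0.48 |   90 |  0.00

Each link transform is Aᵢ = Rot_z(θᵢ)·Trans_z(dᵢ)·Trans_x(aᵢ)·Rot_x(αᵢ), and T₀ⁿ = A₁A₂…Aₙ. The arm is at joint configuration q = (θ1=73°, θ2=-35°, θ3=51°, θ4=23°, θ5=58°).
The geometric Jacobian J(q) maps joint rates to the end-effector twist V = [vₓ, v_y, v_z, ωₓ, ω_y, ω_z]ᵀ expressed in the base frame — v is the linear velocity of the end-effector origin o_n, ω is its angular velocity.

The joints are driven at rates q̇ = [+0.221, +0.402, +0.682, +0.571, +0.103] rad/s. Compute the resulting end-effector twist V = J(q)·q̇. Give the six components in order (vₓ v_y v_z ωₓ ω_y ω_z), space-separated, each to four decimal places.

0.1458 0.1593 -1.1996 -0.4874 0.9030 0.0091

o_n = [0.9531, 1.3535, 0.5948]
J₁: ẑ×o_n = [-1.3535, 0.9531, 0.0000], ω = ẑ
J2: z=[-0.9563, 0.2924, 0.0000] o=[0.0585, 0.1913, 0.0600] → [0.1564, 0.5114, -1.3730, -0.9563, 0.2924, 0.0000]
J3: z=[0.1677, 0.5485, -0.8192] o=[0.1758, 0.5751, 0.3411] → [0.7768, -0.6793, -0.2958, 0.1677, 0.5485, -0.8192]
J4: z=[-0.4157, 0.7928, 0.4458] o=[0.3278, 0.6203, 0.4024] → [-0.1743, 0.3587, -0.8005, -0.4157, 0.7928, 0.4458]
J5: z=[0.1949, -0.4011, 0.8951] o=[0.8964, 0.9140, 0.4102] → [-0.4674, 0.0148, 0.1084, 0.1949, -0.4011, 0.8951]
V = J·q̇ = [0.1458, 0.1593, -1.1996, -0.4874, 0.9030, 0.0091]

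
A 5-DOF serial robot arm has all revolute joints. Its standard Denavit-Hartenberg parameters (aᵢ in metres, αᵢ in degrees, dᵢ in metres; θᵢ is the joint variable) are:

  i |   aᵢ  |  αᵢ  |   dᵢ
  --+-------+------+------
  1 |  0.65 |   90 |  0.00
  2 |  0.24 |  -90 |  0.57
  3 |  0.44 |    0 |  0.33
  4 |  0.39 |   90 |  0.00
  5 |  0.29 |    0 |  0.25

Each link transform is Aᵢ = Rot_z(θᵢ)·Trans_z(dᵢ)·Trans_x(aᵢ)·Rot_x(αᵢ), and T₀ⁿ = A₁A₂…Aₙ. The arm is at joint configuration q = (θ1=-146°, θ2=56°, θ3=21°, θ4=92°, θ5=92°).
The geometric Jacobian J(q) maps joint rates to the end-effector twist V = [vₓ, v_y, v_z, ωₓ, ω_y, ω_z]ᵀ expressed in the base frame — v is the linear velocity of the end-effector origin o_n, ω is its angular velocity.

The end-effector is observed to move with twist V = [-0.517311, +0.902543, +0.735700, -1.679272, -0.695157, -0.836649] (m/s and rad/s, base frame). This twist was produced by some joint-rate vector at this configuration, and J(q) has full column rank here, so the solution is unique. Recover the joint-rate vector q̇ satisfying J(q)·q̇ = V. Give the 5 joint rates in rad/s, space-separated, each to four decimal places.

-0.5370 0.6800 -0.9580 -0.6860 0.8120

o_n = [-0.4328, -0.3342, 0.9538]
J₁: ẑ×o_n = [0.3342, -0.4328, 0.0000], ω = ẑ
J2: z=[-0.5592, 0.8290, 0.0000] o=[-0.5389, -0.3635, 0.0000] → [0.7908, 0.5334, -0.1043, -0.5592, 0.8290, 0.0000]
J3: z=[0.6873, 0.4636, 0.5592] o=[-0.9689, 0.0340, 0.1990] → [0.5559, -0.2191, -0.5016, 0.6873, 0.4636, 0.5592]
J4: z=[0.6873, 0.4636, 0.5592] o=[-0.8443, -0.0722, 0.7241] → [0.2531, 0.0722, -0.3709, 0.6873, 0.4636, 0.5592]
J5: z=[-0.2082, -0.6118, 0.7631] o=[-0.5729, -0.3221, 0.5977] → [-0.2086, 0.1811, 0.0882, -0.2082, -0.6118, 0.7631]
q̇ = J⁺·V = [-0.5370, 0.6800, -0.9580, -0.6860, 0.8120]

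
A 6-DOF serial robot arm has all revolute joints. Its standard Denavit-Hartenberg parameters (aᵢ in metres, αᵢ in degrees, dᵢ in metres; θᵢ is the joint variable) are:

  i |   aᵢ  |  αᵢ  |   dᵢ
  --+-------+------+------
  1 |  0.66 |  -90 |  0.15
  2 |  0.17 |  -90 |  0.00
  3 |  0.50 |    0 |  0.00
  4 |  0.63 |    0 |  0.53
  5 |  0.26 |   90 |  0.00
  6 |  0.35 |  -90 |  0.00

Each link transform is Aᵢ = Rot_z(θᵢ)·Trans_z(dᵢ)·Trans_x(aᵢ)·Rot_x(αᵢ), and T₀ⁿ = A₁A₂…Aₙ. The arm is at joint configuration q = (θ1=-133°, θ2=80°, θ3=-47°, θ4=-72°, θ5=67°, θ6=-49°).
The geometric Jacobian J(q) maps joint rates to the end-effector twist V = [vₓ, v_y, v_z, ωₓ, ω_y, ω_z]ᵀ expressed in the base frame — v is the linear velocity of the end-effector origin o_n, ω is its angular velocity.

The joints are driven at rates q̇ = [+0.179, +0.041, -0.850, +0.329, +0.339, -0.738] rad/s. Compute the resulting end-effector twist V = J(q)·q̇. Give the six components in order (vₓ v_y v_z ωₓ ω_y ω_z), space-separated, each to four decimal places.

o_n = [0.6210, -1.2439, -0.3955]
J₁: ẑ×o_n = [1.2439, 0.6210, -0.0000], ω = ẑ
J2: z=[0.7314, -0.6820, 0.0000] o=[-0.4501, -0.4827, 0.1500] → [0.3720, 0.3989, 0.1738, 0.7314, -0.6820, 0.0000]
J3: z=[0.6716, 0.7202, -0.1736] o=[-0.4703, -0.5043, -0.0174] → [-0.4007, 0.0644, -1.2827, 0.6716, 0.7202, -0.1736]
J4: z=[0.6716, 0.7202, -0.1736] o=[-0.2432, -0.7970, -0.3532] → [-0.1080, -0.1217, -0.9226, 0.6716, 0.7202, -0.1736]
J5: z=[0.6716, 0.7202, -0.1736] o=[0.5519, -0.7523, -0.1445] → [-0.2662, 0.1566, -0.3800, 0.6716, 0.7202, -0.1736]
J6: z=[0.5436, -0.3198, 0.7760] o=[0.6828, -0.9123, -0.3021] → [0.2872, 0.0028, -0.2000, 0.5436, -0.3198, 0.7760]
V = J·q̇ = [0.2408, 0.0838, 0.8127, -0.4934, 0.0770, -0.3621]

0.2408 0.0838 0.8127 -0.4934 0.0770 -0.3621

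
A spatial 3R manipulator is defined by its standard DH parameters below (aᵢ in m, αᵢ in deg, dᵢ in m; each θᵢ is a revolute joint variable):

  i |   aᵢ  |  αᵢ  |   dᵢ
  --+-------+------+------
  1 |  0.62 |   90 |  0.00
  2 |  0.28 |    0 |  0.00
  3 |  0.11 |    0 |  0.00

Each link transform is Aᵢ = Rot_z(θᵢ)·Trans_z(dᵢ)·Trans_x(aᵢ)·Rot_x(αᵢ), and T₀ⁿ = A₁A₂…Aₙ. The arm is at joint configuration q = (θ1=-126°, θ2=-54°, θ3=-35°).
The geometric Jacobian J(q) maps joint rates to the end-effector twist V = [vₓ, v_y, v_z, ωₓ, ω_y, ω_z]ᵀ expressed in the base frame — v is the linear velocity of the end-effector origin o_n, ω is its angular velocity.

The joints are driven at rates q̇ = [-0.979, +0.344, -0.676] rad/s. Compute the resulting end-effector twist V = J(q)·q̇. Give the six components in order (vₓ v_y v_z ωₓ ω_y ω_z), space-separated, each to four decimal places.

o_n = [-0.4623, -0.6363, -0.3365]
J₁: ẑ×o_n = [0.6363, -0.4623, 0.0000], ω = ẑ
J2: z=[-0.8090, 0.5878, 0.0000] o=[-0.3644, -0.5016, 0.0000] → [-0.1978, -0.2722, 0.1665, -0.8090, 0.5878, 0.0000]
J3: z=[-0.8090, 0.5878, 0.0000] o=[-0.4612, -0.6347, -0.2265] → [-0.0646, -0.0890, 0.0019, -0.8090, 0.5878, 0.0000]
V = J·q̇ = [-0.6473, 0.4191, 0.0560, 0.2686, -0.1951, -0.9790]

-0.6473 0.4191 0.0560 0.2686 -0.1951 -0.9790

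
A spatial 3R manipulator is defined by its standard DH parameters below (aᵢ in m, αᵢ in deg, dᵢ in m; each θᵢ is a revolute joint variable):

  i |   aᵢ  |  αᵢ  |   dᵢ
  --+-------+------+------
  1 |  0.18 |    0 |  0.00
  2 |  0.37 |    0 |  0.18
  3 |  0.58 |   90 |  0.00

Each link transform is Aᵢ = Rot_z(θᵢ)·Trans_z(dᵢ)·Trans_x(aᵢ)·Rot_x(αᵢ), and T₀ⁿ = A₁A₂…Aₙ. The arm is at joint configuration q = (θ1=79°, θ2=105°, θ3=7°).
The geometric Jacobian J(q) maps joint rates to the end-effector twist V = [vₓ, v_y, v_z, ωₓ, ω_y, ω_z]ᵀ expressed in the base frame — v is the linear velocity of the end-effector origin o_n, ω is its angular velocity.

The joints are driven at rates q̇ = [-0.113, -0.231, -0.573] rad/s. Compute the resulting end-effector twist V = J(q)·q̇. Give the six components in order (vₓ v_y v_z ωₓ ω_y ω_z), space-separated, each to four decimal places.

o_n = [-0.9041, 0.0402, 0.1800]
J₁: ẑ×o_n = [-0.0402, -0.9041, 0.0000], ω = ẑ
J2: z=[0.0000, 0.0000, 1.0000] o=[0.0343, 0.1767, 0.0000] → [0.1365, -0.9384, 0.0000, 0.0000, 0.0000, 1.0000]
J3: z=[0.0000, 0.0000, 1.0000] o=[-0.3348, 0.1509, 0.1800] → [0.1107, -0.5693, 0.0000, 0.0000, 0.0000, 1.0000]
V = J·q̇ = [-0.0904, 0.6452, 0.0000, 0.0000, 0.0000, -0.9170]

-0.0904 0.6452 0.0000 0.0000 0.0000 -0.9170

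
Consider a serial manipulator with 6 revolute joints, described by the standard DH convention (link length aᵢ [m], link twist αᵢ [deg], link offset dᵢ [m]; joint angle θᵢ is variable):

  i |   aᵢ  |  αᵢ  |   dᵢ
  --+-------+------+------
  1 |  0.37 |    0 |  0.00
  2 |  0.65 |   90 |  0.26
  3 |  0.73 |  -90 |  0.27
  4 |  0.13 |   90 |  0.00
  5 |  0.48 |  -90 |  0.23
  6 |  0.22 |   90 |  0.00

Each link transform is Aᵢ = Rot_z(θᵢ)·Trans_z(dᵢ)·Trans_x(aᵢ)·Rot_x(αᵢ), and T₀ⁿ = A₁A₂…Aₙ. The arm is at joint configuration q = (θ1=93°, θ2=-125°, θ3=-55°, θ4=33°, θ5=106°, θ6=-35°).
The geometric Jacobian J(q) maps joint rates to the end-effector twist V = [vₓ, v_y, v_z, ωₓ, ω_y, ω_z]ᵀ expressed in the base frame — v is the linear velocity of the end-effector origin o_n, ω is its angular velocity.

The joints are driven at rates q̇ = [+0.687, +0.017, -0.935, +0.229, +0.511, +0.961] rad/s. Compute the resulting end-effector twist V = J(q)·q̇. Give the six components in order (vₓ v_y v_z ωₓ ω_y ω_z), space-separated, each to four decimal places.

o_n = [1.0846, -1.0244, -0.0972]
J₁: ẑ×o_n = [1.0244, 1.0846, -0.0000], ω = ẑ
J2: z=[0.0000, 0.0000, 1.0000] o=[-0.0194, 0.3695, 0.0000] → [1.3938, 1.1040, -0.0000, 0.0000, 0.0000, 1.0000]
J3: z=[-0.5299, -0.8480, 0.0000] o=[0.5319, 0.0250, 0.2600] → [0.3029, -0.1893, 1.0248, -0.5299, -0.8480, 0.0000]
J4: z=[0.6947, -0.4341, 0.5736] o=[0.7439, -0.4258, -0.3380] → [0.2388, 0.0281, -0.2679, 0.6947, -0.4341, 0.5736]
J5: z=[-0.1795, -0.8768, -0.4461] o=[0.8344, -0.3989, -0.4273] → [-0.5685, -0.0524, 0.3316, -0.1795, -0.8768, -0.4461]
J6: z=[-0.8611, -0.0793, 0.5023] o=[1.0215, -0.8282, -0.1744] → [0.0924, 0.0982, 0.1739, -0.8611, -0.0793, 0.5023]
V = J·q̇ = [0.2972, 1.0149, -0.6830, -0.2646, 0.1693, 1.0901]

0.2972 1.0149 -0.6830 -0.2646 0.1693 1.0901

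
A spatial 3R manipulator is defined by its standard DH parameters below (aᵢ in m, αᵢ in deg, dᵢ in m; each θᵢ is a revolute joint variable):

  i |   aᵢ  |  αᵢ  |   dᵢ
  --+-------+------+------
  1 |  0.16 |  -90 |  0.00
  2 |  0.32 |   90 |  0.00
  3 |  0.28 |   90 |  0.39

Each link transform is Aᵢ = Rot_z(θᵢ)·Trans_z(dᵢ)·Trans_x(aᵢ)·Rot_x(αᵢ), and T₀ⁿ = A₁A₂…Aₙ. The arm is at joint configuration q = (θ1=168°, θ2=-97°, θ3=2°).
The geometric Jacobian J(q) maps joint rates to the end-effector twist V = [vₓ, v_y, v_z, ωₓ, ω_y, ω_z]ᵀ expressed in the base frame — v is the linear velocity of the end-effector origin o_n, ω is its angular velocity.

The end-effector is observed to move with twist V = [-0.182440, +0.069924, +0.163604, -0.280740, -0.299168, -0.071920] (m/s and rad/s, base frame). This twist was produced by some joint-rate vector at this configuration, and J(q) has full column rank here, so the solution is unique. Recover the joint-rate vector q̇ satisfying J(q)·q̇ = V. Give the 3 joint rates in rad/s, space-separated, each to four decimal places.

o_n = [0.2916, -0.0720, 0.5478]
J₁: ẑ×o_n = [0.0720, 0.2916, -0.0000], ω = ẑ
J2: z=[-0.2079, -0.9781, 0.0000] o=[-0.1565, 0.0333, 0.0000] → [-0.5359, 0.1139, 0.4602, -0.2079, -0.9781, 0.0000]
J3: z=[0.9709, -0.2064, -0.1219] o=[-0.1184, 0.0252, 0.3176] → [-0.0593, -0.2735, -0.0097, 0.9709, -0.2064, -0.1219]
q̇ = J⁺·V = [-0.0980, 0.3510, -0.2140]

-0.0980 0.3510 -0.2140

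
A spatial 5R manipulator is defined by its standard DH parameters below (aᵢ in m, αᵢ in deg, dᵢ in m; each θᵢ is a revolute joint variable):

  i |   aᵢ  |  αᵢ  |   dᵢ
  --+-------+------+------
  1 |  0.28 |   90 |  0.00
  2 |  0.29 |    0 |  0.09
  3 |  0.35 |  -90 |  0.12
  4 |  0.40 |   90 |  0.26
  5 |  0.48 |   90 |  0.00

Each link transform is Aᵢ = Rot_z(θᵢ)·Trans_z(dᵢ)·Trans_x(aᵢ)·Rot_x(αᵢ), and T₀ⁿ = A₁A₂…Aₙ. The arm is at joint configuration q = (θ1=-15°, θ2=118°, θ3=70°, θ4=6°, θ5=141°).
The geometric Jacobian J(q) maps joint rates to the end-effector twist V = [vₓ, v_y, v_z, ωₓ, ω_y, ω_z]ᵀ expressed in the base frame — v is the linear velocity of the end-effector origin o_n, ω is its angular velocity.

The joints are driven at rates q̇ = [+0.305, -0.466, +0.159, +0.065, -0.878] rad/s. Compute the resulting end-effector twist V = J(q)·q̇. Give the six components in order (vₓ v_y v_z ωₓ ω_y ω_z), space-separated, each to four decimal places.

o_n = [-0.1996, -0.1610, -0.3530]
J₁: ẑ×o_n = [0.1610, -0.1996, 0.0000], ω = ẑ
J2: z=[-0.2588, -0.9659, 0.0000] o=[0.2705, -0.0725, 0.0000] → [0.3410, -0.0914, -0.4311, -0.2588, -0.9659, 0.0000]
J3: z=[-0.2588, -0.9659, 0.0000] o=[0.1157, -0.1242, 0.2561] → [0.5883, -0.1576, -0.2949, -0.2588, -0.9659, 0.0000]
J4: z=[0.1344, -0.0360, -0.9903] o=[-0.2502, -0.1504, 0.2073] → [0.0096, 0.0252, 0.0004, 0.1344, -0.0360, -0.9903]
J5: z=[-0.3574, -0.9338, -0.0145] o=[-0.5849, -0.0174, -0.1055] → [0.2290, -0.0941, 0.4112, -0.3574, -0.9338, -0.0145]
V = J·q̇ = [-0.2167, 0.0409, -0.2070, 0.4020, 1.1141, 0.2534]

-0.2167 0.0409 -0.2070 0.4020 1.1141 0.2534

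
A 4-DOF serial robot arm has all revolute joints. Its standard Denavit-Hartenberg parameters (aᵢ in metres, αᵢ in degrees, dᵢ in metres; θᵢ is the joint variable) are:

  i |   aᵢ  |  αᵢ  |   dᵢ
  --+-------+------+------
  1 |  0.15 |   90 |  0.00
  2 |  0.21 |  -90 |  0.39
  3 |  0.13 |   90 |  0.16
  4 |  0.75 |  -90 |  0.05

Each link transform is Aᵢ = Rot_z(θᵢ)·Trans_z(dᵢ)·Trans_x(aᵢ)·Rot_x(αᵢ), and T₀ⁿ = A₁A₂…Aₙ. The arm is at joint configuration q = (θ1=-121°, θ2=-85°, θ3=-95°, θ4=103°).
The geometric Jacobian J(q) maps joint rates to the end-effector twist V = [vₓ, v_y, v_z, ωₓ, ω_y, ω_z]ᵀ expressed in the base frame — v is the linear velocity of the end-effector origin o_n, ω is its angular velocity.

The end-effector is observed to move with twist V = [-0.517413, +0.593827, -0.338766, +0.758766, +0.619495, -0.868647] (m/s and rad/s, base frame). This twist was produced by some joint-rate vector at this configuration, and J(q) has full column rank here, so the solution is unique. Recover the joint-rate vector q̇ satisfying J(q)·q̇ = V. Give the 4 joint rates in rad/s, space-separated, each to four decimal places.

o_n = [-0.8391, -0.7227, -0.0853]
J₁: ẑ×o_n = [0.7227, -0.8391, 0.0000], ω = ẑ
J2: z=[-0.8572, 0.5150, 0.0000] o=[-0.0773, -0.1286, 0.0000] → [-0.0439, -0.0731, 0.9016, -0.8572, 0.5150, 0.0000]
J3: z=[-0.5131, -0.8539, 0.0872] o=[-0.4210, 0.0566, -0.2092] → [-0.0379, 0.0271, 0.0428, -0.5131, -0.8539, 0.0872]
J4: z=[0.1194, 0.0295, 0.9924] o=[-0.6136, -0.0125, -0.1840] → [0.7077, -0.2356, -0.0782, 0.1194, 0.0295, 0.9924]
q̇ = J⁺·V = [-0.6770, -0.3410, -0.9350, -0.1110]

-0.6770 -0.3410 -0.9350 -0.1110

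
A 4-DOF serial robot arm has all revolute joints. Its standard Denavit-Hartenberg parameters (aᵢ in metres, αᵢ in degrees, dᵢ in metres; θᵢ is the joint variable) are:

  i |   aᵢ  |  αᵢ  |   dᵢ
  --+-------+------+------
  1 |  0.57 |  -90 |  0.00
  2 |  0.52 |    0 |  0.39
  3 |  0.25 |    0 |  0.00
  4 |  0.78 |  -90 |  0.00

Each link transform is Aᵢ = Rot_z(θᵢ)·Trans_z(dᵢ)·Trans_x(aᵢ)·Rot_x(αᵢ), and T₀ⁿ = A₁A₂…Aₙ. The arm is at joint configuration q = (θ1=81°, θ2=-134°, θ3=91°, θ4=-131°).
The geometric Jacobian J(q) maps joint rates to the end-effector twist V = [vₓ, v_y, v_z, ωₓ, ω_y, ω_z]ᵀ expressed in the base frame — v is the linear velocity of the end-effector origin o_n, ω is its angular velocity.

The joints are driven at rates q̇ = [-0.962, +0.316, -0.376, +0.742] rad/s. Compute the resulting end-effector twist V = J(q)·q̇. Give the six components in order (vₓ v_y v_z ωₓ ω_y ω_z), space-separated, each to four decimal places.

o_n = [-0.4453, -0.3184, 0.6261]
J₁: ẑ×o_n = [0.3184, -0.4453, 0.0000], ω = ẑ
J2: z=[-0.9877, 0.1564, 0.0000] o=[0.0892, 0.5630, 0.0000] → [0.0979, 0.6184, 0.9541, -0.9877, 0.1564, 0.0000]
J3: z=[-0.9877, 0.1564, 0.0000] o=[-0.3525, 0.2672, 0.3741] → [0.0394, 0.2489, 0.5929, -0.9877, 0.1564, 0.0000]
J4: z=[-0.9877, 0.1564, 0.0000] o=[-0.3239, 0.4478, 0.5446] → [0.0128, 0.0805, 0.7757, -0.9877, 0.1564, 0.0000]
V = J·q̇ = [-0.2807, 0.5899, 0.6542, -0.6736, 0.1067, -0.9620]

-0.2807 0.5899 0.6542 -0.6736 0.1067 -0.9620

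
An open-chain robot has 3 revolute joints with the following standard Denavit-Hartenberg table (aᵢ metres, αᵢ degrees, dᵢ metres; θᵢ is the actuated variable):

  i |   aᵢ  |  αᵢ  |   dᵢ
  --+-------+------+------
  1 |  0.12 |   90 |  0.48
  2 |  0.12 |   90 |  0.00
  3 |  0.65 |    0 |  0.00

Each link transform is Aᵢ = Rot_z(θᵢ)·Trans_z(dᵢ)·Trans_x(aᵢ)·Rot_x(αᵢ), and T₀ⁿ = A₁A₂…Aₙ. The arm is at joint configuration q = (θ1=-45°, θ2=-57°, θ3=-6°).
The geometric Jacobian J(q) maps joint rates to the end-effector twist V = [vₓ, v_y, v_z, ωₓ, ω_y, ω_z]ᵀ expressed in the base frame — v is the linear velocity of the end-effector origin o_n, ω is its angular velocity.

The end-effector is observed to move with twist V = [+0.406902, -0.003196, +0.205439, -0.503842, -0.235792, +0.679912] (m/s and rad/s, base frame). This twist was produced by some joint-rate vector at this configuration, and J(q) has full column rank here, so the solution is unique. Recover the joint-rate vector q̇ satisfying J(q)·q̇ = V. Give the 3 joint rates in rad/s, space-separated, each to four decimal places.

0.8030 0.5230 0.2260

o_n = [0.4281, -0.3320, -0.1628]
J₁: ẑ×o_n = [0.3320, 0.4281, -0.0000], ω = ẑ
J2: z=[-0.7071, -0.7071, 0.0000] o=[0.0849, -0.0849, 0.4800] → [0.4545, -0.4545, 0.4174, -0.7071, -0.7071, 0.0000]
J3: z=[-0.5930, 0.5930, -0.5446] o=[0.1311, -0.1311, 0.3794] → [-0.4309, -0.4833, -0.0570, -0.5930, 0.5930, -0.5446]
q̇ = J⁺·V = [0.8030, 0.5230, 0.2260]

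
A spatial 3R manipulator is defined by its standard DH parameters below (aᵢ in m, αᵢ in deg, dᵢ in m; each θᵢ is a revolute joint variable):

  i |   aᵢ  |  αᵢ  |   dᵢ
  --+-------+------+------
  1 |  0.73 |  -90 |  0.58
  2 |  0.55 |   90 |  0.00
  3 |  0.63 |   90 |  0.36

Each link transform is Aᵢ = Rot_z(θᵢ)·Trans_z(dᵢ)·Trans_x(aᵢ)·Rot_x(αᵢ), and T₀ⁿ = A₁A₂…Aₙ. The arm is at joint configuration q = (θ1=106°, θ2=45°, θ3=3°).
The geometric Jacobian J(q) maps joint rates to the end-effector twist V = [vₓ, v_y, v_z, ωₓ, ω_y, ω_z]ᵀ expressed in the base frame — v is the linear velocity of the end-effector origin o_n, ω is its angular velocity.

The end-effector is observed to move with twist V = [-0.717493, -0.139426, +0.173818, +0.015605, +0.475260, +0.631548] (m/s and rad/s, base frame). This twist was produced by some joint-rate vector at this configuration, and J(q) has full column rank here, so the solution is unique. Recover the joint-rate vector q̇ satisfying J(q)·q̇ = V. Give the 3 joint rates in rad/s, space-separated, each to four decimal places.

o_n = [-0.5329, 1.7388, 0.0008]
J₁: ẑ×o_n = [-1.7388, -0.5329, 0.0000], ω = ẑ
J2: z=[-0.9613, -0.2756, 0.0000] o=[-0.2012, 0.7017, 0.5800] → [0.1597, -0.5568, -1.0883, -0.9613, -0.2756, 0.0000]
J3: z=[-0.1949, 0.6797, 0.7071] o=[-0.3084, 1.0756, 0.1911] → [-0.5983, -0.1958, 0.0233, -0.1949, 0.6797, 0.7071]
q̇ = J⁺·V = [0.1790, -0.1460, 0.6400]

0.1790 -0.1460 0.6400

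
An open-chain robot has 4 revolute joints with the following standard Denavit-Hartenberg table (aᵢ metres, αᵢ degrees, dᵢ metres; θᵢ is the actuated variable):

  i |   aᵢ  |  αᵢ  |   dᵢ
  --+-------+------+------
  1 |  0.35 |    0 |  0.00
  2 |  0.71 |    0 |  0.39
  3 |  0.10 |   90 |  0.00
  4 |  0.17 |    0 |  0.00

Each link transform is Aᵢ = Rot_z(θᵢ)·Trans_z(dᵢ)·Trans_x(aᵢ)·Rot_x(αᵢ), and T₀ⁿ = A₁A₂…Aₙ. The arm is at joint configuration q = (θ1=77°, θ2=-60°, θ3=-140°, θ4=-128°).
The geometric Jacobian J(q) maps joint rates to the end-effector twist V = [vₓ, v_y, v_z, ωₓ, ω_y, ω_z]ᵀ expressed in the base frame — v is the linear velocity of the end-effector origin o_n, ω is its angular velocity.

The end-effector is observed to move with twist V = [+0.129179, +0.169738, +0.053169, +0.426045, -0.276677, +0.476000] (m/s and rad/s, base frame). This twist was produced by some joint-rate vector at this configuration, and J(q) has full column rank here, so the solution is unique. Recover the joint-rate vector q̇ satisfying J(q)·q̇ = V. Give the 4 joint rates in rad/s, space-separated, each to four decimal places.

o_n = [0.7602, 0.5525, 0.2560]
J₁: ẑ×o_n = [-0.5525, 0.7602, 0.0000], ω = ẑ
J2: z=[0.0000, 0.0000, 1.0000] o=[0.0787, 0.3410, 0.0000] → [-0.2115, 0.6815, 0.0000, 0.0000, 0.0000, 1.0000]
J3: z=[0.0000, 0.0000, 1.0000] o=[0.7577, 0.5486, 0.3900] → [-0.0039, 0.0025, 0.0000, 0.0000, 0.0000, 1.0000]
J4: z=[-0.8387, 0.5446, 0.0000] o=[0.7032, 0.4647, 0.3900] → [-0.0730, -0.1123, -0.1047, -0.8387, 0.5446, 0.0000]
q̇ = J⁺·V = [-0.4040, 0.6150, 0.2650, -0.5080]

-0.4040 0.6150 0.2650 -0.5080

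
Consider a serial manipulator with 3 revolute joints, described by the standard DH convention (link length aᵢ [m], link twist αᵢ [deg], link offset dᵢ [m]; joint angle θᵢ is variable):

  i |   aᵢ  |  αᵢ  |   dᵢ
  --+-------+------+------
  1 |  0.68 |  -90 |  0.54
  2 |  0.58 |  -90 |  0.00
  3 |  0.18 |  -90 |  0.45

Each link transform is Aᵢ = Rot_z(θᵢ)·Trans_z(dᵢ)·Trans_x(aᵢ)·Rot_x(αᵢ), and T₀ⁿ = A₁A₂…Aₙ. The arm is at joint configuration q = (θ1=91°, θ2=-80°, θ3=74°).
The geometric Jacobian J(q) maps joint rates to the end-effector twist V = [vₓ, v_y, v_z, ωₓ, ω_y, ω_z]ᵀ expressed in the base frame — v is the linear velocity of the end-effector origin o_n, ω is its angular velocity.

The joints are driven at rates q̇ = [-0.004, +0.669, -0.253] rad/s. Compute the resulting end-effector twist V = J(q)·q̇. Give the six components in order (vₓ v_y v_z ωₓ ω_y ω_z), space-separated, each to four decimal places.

-0.0141 0.3693 -0.3265 -0.6645 -0.2608 0.0399

o_n = [0.1515, 1.2353, 1.0819]
J₁: ẑ×o_n = [-1.2353, 0.1515, 0.0000], ω = ẑ
J2: z=[-0.9998, -0.0175, 0.0000] o=[-0.0119, 0.6799, 0.5400] → [-0.0095, 0.5418, -0.5525, -0.9998, -0.0175, 0.0000]
J3: z=[-0.0172, 0.9847, -0.1736] o=[-0.0136, 0.7806, 1.1112] → [0.0501, -0.0292, -0.1704, -0.0172, 0.9847, -0.1736]
V = J·q̇ = [-0.0141, 0.3693, -0.3265, -0.6645, -0.2608, 0.0399]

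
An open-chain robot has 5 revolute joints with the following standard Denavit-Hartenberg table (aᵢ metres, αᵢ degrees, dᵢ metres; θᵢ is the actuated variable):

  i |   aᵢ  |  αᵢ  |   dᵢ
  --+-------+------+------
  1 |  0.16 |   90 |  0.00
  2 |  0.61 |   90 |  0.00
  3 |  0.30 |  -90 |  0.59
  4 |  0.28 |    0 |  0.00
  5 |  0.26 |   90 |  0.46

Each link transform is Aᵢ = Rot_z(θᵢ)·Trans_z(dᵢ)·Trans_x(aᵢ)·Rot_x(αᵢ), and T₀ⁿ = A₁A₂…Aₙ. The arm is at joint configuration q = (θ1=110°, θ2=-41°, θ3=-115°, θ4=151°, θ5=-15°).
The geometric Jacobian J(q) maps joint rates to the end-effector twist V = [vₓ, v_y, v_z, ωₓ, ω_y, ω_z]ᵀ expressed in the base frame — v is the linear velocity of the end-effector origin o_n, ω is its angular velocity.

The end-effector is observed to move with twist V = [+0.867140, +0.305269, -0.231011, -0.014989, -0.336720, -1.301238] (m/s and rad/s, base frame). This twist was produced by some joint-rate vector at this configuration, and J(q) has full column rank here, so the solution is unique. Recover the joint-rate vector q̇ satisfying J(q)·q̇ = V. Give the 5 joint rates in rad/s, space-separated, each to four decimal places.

-0.5370 -0.0050 0.7810 0.5990 -0.3050

o_n = [-0.3431, 0.7239, -0.9168]
J₁: ẑ×o_n = [-0.7239, -0.3431, 0.0000], ω = ẑ
J2: z=[0.9397, 0.3420, 0.0000] o=[-0.0547, 0.1504, 0.0000] → [-0.3136, 0.8615, 0.6376, 0.9397, 0.3420, 0.0000]
J3: z=[0.2244, -0.6165, -0.7547] o=[-0.2122, 0.5830, -0.4002] → [0.4248, 0.2147, -0.0491, 0.2244, -0.6165, -0.7547]
J4: z=[-0.6311, 0.4982, -0.5946] o=[-0.3026, 0.0363, -0.7623] → [0.3318, -0.0734, -0.4137, -0.6311, 0.4982, -0.5946]
J5: z=[-0.6311, 0.4982, -0.5946] o=[-0.1512, 0.2693, -0.7277] → [0.1761, -0.0052, -0.1912, -0.6311, 0.4982, -0.5946]
q̇ = J⁺·V = [-0.5370, -0.0050, 0.7810, 0.5990, -0.3050]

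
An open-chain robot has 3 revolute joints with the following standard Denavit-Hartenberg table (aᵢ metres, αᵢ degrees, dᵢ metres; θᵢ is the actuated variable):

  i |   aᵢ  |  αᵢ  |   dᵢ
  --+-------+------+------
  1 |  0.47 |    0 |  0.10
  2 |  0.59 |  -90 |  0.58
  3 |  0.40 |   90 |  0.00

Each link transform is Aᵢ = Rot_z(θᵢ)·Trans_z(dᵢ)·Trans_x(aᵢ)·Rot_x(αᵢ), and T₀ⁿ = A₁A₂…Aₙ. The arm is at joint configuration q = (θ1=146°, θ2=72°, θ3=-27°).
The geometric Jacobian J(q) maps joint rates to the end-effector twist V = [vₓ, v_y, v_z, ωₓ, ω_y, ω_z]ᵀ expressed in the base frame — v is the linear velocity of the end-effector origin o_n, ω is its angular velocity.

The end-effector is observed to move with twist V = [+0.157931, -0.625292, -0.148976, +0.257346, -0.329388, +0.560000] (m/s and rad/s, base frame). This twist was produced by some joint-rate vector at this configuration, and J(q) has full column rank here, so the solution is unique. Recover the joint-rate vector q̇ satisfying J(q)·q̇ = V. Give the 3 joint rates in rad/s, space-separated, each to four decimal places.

0.4130 0.1470 0.4180

o_n = [-1.1354, -0.3198, 0.8616]
J₁: ẑ×o_n = [0.3198, -1.1354, 0.0000], ω = ẑ
J2: z=[0.0000, 0.0000, 1.0000] o=[-0.3896, 0.2628, 0.1000] → [0.5827, -0.7458, 0.0000, 0.0000, 0.0000, 1.0000]
J3: z=[0.6157, -0.7880, 0.0000] o=[-0.8546, -0.1004, 0.6800] → [-0.1431, -0.1118, -0.3564, 0.6157, -0.7880, 0.0000]
q̇ = J⁺·V = [0.4130, 0.1470, 0.4180]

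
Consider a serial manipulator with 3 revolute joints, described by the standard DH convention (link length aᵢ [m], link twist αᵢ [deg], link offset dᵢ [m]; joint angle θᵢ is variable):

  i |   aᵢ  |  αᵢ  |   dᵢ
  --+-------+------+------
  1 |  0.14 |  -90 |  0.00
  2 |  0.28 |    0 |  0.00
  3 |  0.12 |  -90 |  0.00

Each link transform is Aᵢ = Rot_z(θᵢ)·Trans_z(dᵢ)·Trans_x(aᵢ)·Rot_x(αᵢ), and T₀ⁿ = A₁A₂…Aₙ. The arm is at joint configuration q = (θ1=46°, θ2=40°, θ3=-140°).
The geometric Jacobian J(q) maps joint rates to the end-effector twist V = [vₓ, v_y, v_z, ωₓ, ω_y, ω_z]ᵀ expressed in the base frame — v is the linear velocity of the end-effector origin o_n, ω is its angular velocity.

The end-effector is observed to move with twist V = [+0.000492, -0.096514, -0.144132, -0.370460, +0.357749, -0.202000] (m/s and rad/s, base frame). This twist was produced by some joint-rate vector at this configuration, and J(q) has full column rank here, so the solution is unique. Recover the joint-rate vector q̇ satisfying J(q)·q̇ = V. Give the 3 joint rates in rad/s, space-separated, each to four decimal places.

-0.2020 0.7220 -0.2070

o_n = [0.2318, 0.2400, -0.0618]
J₁: ẑ×o_n = [-0.2400, 0.2318, 0.0000], ω = ẑ
J2: z=[-0.7193, 0.6947, 0.0000] o=[0.0973, 0.1007, 0.0000] → [-0.0429, -0.0445, -0.1937, -0.7193, 0.6947, 0.0000]
J3: z=[-0.7193, 0.6947, 0.0000] o=[0.2463, 0.2550, -0.1800] → [0.0821, 0.0850, 0.0208, -0.7193, 0.6947, 0.0000]
q̇ = J⁺·V = [-0.2020, 0.7220, -0.2070]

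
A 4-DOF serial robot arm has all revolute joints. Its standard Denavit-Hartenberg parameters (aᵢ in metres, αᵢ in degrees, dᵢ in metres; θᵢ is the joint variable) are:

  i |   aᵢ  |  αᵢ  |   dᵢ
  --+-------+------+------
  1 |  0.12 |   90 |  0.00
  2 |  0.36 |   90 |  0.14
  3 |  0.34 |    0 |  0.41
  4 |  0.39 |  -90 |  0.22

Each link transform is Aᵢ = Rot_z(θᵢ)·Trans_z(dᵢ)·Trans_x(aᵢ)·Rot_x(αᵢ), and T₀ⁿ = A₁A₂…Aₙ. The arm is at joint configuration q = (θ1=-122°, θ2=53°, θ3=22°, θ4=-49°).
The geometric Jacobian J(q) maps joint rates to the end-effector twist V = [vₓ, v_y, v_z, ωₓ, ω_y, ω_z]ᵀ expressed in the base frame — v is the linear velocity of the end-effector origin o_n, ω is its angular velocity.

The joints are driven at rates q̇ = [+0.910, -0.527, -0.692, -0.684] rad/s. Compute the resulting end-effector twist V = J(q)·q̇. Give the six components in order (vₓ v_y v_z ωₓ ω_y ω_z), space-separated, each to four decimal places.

1.4302 -1.1522 -0.7137 1.0293 0.6527 1.7381

o_n = [-0.7330, -1.0026, 0.4376]
J₁: ẑ×o_n = [1.0026, -0.7330, 0.0000], ω = ẑ
J2: z=[-0.8480, 0.5299, 0.0000] o=[-0.0636, -0.1018, 0.0000] → [0.2319, 0.3711, 1.1186, -0.8480, 0.5299, 0.0000]
J3: z=[-0.4232, -0.6773, -0.6018] o=[-0.2971, -0.2113, 0.2875] → [-0.5779, 0.3258, 0.0397, -0.4232, -0.6773, -0.6018]
J4: z=[-0.4232, -0.6773, -0.6018] o=[-0.6792, -0.5824, 0.2925] → [-0.3512, 0.0938, 0.1414, -0.4232, -0.6773, -0.6018]
V = J·q̇ = [1.4302, -1.1522, -0.7137, 1.0293, 0.6527, 1.7381]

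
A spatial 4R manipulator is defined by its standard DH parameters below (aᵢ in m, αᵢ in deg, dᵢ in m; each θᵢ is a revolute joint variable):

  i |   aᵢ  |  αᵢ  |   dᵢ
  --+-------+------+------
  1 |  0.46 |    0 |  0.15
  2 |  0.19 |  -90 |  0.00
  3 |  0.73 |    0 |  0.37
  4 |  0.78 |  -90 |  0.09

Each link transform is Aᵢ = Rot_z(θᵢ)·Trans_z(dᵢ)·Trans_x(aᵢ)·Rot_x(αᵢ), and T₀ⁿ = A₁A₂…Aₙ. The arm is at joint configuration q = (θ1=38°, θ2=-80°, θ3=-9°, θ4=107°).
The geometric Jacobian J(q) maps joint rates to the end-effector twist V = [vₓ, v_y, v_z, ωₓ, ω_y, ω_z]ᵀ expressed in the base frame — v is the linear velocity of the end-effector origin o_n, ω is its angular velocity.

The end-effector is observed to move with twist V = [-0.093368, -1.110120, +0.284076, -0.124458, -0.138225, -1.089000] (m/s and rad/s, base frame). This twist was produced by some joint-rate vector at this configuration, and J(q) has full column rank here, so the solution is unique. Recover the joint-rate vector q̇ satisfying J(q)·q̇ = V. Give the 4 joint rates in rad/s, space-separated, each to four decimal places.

o_n = [1.2666, 0.0881, -0.5082]
J₁: ẑ×o_n = [-0.0881, 1.2666, 0.0000], ω = ẑ
J2: z=[0.0000, 0.0000, 1.0000] o=[0.3625, 0.2832, 0.1500] → [0.1951, 0.9041, -0.0000, 0.0000, 0.0000, 1.0000]
J3: z=[0.6691, 0.7431, 0.0000] o=[0.5037, 0.1561, 0.1500] → [-0.4891, 0.4404, -0.6125, 0.6691, 0.7431, 0.0000]
J4: z=[0.6691, 0.7431, 0.0000] o=[1.2871, -0.0514, 0.2642] → [-0.5740, 0.5168, 0.1086, 0.6691, 0.7431, 0.0000]
q̇ = J⁺·V = [-0.1700, -0.9190, -0.4220, 0.2360]

-0.1700 -0.9190 -0.4220 0.2360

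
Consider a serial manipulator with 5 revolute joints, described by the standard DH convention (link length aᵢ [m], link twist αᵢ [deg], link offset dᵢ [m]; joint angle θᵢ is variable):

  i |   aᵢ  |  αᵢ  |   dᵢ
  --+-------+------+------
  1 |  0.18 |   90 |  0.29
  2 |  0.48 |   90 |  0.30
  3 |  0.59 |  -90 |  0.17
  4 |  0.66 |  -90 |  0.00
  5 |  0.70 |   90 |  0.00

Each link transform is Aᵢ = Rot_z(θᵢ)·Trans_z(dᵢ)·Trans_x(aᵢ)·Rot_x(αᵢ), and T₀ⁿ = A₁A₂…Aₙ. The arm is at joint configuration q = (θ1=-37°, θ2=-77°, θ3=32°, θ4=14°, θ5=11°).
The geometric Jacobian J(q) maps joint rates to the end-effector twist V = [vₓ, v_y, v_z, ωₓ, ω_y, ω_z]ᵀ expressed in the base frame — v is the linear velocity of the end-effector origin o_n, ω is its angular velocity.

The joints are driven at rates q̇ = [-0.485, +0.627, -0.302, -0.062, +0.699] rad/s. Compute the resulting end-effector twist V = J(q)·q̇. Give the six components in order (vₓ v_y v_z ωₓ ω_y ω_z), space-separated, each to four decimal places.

o_n = [-0.0643, -1.4441, -1.7792]
J₁: ẑ×o_n = [1.4441, -0.0643, 0.0000], ω = ẑ
J2: z=[-0.6018, -0.7986, 0.0000] o=[0.1438, -0.1083, 0.2900] → [1.6525, -1.2453, 0.6377, -0.6018, -0.7986, 0.0000]
J3: z=[-0.7782, 0.5864, -0.2250] o=[0.0494, -0.4129, -0.1777] → [-1.1711, -1.2206, 0.8692, -0.7782, 0.5864, -0.2250]
J4: z=[-0.6056, -0.6055, 0.5163] o=[-0.1811, -0.6306, -0.7035] → [1.0714, -0.5911, 0.5633, -0.6056, -0.6055, 0.5163]
J5: z=[0.7953, -0.4388, 0.4182] o=[-0.1635, -1.0688, -1.1967] → [0.4126, 0.5048, -0.2550, 0.7953, -0.4388, 0.4182]
V = J·q̇ = [0.9114, 0.0085, -0.0758, 0.4512, -0.9470, -0.1568]

0.9114 0.0085 -0.0758 0.4512 -0.9470 -0.1568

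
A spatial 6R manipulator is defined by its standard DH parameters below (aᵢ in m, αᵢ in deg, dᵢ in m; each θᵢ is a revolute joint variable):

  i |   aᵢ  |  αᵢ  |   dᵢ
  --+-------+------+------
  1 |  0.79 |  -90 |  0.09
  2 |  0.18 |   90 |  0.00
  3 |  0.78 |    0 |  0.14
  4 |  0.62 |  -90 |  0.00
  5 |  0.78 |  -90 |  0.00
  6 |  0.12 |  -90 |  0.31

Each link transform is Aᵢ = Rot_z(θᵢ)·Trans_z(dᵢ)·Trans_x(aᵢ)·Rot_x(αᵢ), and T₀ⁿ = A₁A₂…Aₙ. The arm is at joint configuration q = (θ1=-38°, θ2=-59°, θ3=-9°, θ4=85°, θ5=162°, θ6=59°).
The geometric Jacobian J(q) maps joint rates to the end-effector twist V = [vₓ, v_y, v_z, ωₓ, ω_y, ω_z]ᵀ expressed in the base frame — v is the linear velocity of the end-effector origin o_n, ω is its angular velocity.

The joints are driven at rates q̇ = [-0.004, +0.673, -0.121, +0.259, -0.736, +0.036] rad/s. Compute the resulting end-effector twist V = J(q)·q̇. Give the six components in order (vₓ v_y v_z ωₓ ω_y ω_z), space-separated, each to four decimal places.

o_n = [0.6481, -1.0331, 1.0229]
J₁: ẑ×o_n = [1.0331, 0.6481, -0.0000], ω = ẑ
J2: z=[0.6157, 0.7880, 0.0000] o=[0.6225, -0.4864, 0.0900] → [0.7351, -0.5743, -0.3567, 0.6157, 0.7880, 0.0000]
J3: z=[-0.6755, 0.5277, 0.5150] o=[0.6956, -0.5434, 0.2443] → [0.6630, 0.5014, 0.3558, -0.6755, 0.5277, 0.5150]
J4: z=[-0.6755, 0.5277, 0.5150] o=[0.8386, -0.8100, 0.9768] → [0.1392, -0.0670, 0.2512, -0.6755, 0.5277, 0.5150]
J5: z=[-0.2449, 0.4983, -0.8317] o=[1.2698, -0.3835, 1.1053] → [-0.5813, 0.4969, 0.4689, -0.2449, 0.4983, -0.8317]
J6: z=[-0.8573, 0.2893, 0.4258] o=[0.9166, -1.0210, 0.8274] → [0.0617, 0.0533, 0.0881, -0.8573, 0.2893, 0.4258]
V = J·q̇ = [0.8765, -0.8309, -0.5600, 0.4705, 0.2468, 0.6945]

0.8765 -0.8309 -0.5600 0.4705 0.2468 0.6945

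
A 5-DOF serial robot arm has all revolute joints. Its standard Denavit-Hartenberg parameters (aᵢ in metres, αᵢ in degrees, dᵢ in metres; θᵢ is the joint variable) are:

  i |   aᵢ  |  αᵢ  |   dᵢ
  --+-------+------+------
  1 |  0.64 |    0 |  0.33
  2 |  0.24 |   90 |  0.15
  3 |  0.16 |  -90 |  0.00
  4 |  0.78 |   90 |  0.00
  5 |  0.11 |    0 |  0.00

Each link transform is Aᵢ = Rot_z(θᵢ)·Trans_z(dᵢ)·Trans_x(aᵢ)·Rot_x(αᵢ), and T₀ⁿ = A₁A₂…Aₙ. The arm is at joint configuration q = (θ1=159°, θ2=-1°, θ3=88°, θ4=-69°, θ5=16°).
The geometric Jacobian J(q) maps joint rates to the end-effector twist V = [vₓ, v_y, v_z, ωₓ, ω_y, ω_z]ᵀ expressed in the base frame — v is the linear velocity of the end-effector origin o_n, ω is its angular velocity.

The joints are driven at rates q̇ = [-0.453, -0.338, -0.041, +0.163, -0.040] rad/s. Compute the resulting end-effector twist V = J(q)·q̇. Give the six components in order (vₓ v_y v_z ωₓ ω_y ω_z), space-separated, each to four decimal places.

o_n = [-0.4976, 1.0808, 0.9582]
J₁: ẑ×o_n = [-1.0808, -0.4976, 0.0000], ω = ẑ
J2: z=[0.0000, 0.0000, 1.0000] o=[-0.5975, 0.2294, 0.3300] → [-0.8515, 0.0999, 0.0000, 0.0000, 0.0000, 1.0000]
J3: z=[0.3746, 0.9272, 0.0000] o=[-0.8200, 0.3193, 0.4800] → [0.4434, -0.1791, -0.0136, 0.3746, 0.9272, 0.0000]
J4: z=[0.9266, -0.3744, 0.0349] o=[-0.8252, 0.3214, 0.6399] → [-0.1457, -0.2835, 0.8264, 0.9266, -0.3744, 0.0349]
J5: z=[0.1645, 0.3201, -0.9330] o=[-0.5615, 1.0002, 0.9193] → [0.0877, -0.0660, -0.0072, 0.1645, 0.3201, -0.9330]
V = J·q̇ = [0.7320, 0.1554, 0.1355, 0.1291, -0.1118, -0.7480]

0.7320 0.1554 0.1355 0.1291 -0.1118 -0.7480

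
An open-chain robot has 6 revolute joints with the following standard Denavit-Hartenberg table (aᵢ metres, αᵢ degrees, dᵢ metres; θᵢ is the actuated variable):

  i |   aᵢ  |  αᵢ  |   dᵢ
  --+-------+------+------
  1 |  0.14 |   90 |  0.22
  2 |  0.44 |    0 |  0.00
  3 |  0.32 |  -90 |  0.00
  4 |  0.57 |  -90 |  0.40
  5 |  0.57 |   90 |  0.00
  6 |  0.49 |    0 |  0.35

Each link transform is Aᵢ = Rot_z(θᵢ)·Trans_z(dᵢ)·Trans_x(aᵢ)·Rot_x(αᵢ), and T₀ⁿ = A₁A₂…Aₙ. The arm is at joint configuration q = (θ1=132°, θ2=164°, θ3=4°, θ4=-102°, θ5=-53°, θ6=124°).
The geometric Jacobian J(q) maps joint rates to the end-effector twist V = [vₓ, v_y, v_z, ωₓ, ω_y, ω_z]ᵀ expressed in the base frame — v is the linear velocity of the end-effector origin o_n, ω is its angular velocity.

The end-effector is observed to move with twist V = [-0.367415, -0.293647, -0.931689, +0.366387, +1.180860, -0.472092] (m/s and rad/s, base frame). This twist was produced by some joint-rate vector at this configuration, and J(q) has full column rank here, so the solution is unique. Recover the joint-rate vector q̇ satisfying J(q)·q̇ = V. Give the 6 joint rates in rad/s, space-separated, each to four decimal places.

o_n = [1.1163, -0.4285, -0.3583]
J₁: ẑ×o_n = [0.4285, 1.1163, -0.0000], ω = ẑ
J2: z=[0.7431, 0.6691, 0.0000] o=[-0.0937, 0.1040, 0.2200] → [-0.3870, 0.4298, -1.2054, 0.7431, 0.6691, 0.0000]
J3: z=[0.7431, 0.6691, 0.0000] o=[0.1893, -0.2103, 0.3413] → [-0.4681, 0.5199, -0.7825, 0.7431, 0.6691, 0.0000]
J4: z=[0.1391, -0.1545, -0.9781] o=[0.3988, -0.4429, 0.4078] → [0.1324, -0.5953, 0.1129, 0.1391, -0.1545, -0.9781]
J5: z=[0.7947, -0.5719, 0.2034] o=[0.7912, -0.0455, -0.0081] → [0.2782, 0.3445, -0.1185, 0.7947, -0.5719, 0.2034]
J6: z=[-0.3881, -0.7364, -0.5541] o=[1.0572, 0.1606, -0.4682] → [-0.4073, 0.0099, 0.2722, -0.3881, -0.7364, -0.5541]
q̇ = J⁺·V = [-0.1970, 0.6340, 0.2120, 0.4030, -0.6160, -0.4410]

-0.1970 0.6340 0.2120 0.4030 -0.6160 -0.4410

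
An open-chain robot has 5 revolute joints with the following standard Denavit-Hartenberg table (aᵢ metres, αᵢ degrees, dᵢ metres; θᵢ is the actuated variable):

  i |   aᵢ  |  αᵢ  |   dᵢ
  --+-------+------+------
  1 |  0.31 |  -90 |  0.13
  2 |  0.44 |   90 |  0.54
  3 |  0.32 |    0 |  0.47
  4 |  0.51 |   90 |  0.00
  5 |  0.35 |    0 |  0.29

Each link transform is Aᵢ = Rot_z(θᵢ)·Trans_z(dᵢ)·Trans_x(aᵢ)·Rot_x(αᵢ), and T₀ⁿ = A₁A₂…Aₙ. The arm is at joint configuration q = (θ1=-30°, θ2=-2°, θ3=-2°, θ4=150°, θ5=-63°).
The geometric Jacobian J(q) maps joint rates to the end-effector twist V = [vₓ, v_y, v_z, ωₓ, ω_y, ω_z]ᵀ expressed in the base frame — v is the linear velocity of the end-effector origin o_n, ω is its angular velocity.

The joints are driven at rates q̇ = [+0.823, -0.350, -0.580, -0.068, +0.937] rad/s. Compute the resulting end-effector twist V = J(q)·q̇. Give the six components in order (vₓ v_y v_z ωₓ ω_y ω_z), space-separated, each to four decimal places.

o_n = [1.1280, 0.6527, 0.3001]
J₁: ẑ×o_n = [-0.6527, 1.1280, 0.0000], ω = ẑ
J2: z=[0.5000, 0.8660, 0.0000] o=[0.2685, -0.1550, 0.1300] → [0.1473, -0.0851, -0.3405, 0.5000, 0.8660, 0.0000]
J3: z=[-0.0302, 0.0174, 0.9994] o=[0.9193, 0.0928, 0.1454] → [-0.5569, 0.2132, -0.0206, -0.0302, 0.0174, 0.9994]
J4: z=[-0.0302, 0.0174, 0.9994] o=[1.1763, -0.0685, 0.6262] → [-0.7264, -0.0582, -0.0210, -0.0302, 0.0174, 0.9994]
J5: z=[0.8827, 0.4696, 0.0185] o=[0.9371, 0.3817, 0.6111] → [-0.1511, 0.2780, 0.1496, 0.8827, 0.4696, 0.0185]
V = J·q̇ = [-0.3579, 1.0989, 0.2727, 0.6716, 0.1256, 0.1927]

-0.3579 1.0989 0.2727 0.6716 0.1256 0.1927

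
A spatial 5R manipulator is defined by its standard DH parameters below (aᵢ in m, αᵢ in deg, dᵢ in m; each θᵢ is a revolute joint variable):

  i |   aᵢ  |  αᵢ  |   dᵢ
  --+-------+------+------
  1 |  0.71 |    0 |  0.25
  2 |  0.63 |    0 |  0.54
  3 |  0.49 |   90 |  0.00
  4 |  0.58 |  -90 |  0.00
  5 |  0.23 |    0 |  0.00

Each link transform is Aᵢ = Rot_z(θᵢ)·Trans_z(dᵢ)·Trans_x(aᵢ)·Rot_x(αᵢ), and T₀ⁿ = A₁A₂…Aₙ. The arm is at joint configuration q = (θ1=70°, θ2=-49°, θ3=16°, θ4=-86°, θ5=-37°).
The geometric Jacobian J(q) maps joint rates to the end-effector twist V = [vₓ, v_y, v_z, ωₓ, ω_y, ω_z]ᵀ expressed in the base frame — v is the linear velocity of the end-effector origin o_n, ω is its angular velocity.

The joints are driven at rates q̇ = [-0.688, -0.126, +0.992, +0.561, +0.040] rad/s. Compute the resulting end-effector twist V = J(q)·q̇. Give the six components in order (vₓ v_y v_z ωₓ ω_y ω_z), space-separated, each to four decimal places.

0.9415 -0.2905 0.0244 0.3695 -0.4240 0.1808

o_n = [1.3482, 1.1094, 0.0282]
J₁: ẑ×o_n = [-1.1094, 1.3482, 0.0000], ω = ẑ
J2: z=[0.0000, 0.0000, 1.0000] o=[0.2428, 0.6672, 0.2500] → [-0.4422, 1.1053, 0.0000, 0.0000, 0.0000, 1.0000]
J3: z=[0.0000, 0.0000, 1.0000] o=[0.8310, 0.8930, 0.7900] → [-0.2164, 0.5172, 0.0000, 0.0000, 0.0000, 1.0000]
J4: z=[0.6018, -0.7986, 0.0000] o=[1.2223, 1.1878, 0.7900] → [0.6084, 0.4585, 0.0533, 0.6018, -0.7986, 0.0000]
J5: z=[0.7967, 0.6003, 0.0698] o=[1.2546, 1.2122, 0.2114] → [-0.1028, 0.1525, -0.1381, 0.7967, 0.6003, 0.0698]
V = J·q̇ = [0.9415, -0.2905, 0.0244, 0.3695, -0.4240, 0.1808]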